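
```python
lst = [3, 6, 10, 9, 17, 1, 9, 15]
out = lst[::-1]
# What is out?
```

lst has length 8. The slice lst[::-1] selects indices [7, 6, 5, 4, 3, 2, 1, 0] (7->15, 6->9, 5->1, 4->17, 3->9, 2->10, 1->6, 0->3), giving [15, 9, 1, 17, 9, 10, 6, 3].

[15, 9, 1, 17, 9, 10, 6, 3]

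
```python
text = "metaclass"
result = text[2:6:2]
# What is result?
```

text has length 9. The slice text[2:6:2] selects indices [2, 4] (2->'t', 4->'c'), giving 'tc'.

'tc'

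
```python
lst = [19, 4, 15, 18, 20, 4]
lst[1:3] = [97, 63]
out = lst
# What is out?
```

lst starts as [19, 4, 15, 18, 20, 4] (length 6). The slice lst[1:3] covers indices [1, 2] with values [4, 15]. Replacing that slice with [97, 63] (same length) produces [19, 97, 63, 18, 20, 4].

[19, 97, 63, 18, 20, 4]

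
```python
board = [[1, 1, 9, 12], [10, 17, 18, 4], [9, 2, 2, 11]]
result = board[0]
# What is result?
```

board has 3 rows. Row 0 is [1, 1, 9, 12].

[1, 1, 9, 12]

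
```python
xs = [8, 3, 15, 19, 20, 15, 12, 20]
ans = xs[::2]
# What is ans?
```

xs has length 8. The slice xs[::2] selects indices [0, 2, 4, 6] (0->8, 2->15, 4->20, 6->12), giving [8, 15, 20, 12].

[8, 15, 20, 12]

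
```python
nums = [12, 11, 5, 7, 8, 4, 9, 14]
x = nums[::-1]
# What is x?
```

nums has length 8. The slice nums[::-1] selects indices [7, 6, 5, 4, 3, 2, 1, 0] (7->14, 6->9, 5->4, 4->8, 3->7, 2->5, 1->11, 0->12), giving [14, 9, 4, 8, 7, 5, 11, 12].

[14, 9, 4, 8, 7, 5, 11, 12]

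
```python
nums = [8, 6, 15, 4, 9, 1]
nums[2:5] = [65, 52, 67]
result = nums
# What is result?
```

nums starts as [8, 6, 15, 4, 9, 1] (length 6). The slice nums[2:5] covers indices [2, 3, 4] with values [15, 4, 9]. Replacing that slice with [65, 52, 67] (same length) produces [8, 6, 65, 52, 67, 1].

[8, 6, 65, 52, 67, 1]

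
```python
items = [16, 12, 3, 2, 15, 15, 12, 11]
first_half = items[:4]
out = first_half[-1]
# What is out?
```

items has length 8. The slice items[:4] selects indices [0, 1, 2, 3] (0->16, 1->12, 2->3, 3->2), giving [16, 12, 3, 2]. So first_half = [16, 12, 3, 2]. Then first_half[-1] = 2.

2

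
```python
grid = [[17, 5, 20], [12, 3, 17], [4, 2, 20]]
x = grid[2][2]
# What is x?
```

grid[2] = [4, 2, 20]. Taking column 2 of that row yields 20.

20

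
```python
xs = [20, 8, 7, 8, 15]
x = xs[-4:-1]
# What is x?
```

xs has length 5. The slice xs[-4:-1] selects indices [1, 2, 3] (1->8, 2->7, 3->8), giving [8, 7, 8].

[8, 7, 8]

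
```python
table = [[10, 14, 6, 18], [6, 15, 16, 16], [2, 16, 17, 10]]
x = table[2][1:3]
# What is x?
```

table[2] = [2, 16, 17, 10]. table[2] has length 4. The slice table[2][1:3] selects indices [1, 2] (1->16, 2->17), giving [16, 17].

[16, 17]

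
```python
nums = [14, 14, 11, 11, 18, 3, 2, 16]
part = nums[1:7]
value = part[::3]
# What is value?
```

nums has length 8. The slice nums[1:7] selects indices [1, 2, 3, 4, 5, 6] (1->14, 2->11, 3->11, 4->18, 5->3, 6->2), giving [14, 11, 11, 18, 3, 2]. So part = [14, 11, 11, 18, 3, 2]. part has length 6. The slice part[::3] selects indices [0, 3] (0->14, 3->18), giving [14, 18].

[14, 18]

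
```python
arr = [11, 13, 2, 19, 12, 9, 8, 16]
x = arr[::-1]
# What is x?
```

arr has length 8. The slice arr[::-1] selects indices [7, 6, 5, 4, 3, 2, 1, 0] (7->16, 6->8, 5->9, 4->12, 3->19, 2->2, 1->13, 0->11), giving [16, 8, 9, 12, 19, 2, 13, 11].

[16, 8, 9, 12, 19, 2, 13, 11]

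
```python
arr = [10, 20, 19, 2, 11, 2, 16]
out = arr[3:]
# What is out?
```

arr has length 7. The slice arr[3:] selects indices [3, 4, 5, 6] (3->2, 4->11, 5->2, 6->16), giving [2, 11, 2, 16].

[2, 11, 2, 16]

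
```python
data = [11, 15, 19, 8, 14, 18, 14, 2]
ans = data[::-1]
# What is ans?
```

data has length 8. The slice data[::-1] selects indices [7, 6, 5, 4, 3, 2, 1, 0] (7->2, 6->14, 5->18, 4->14, 3->8, 2->19, 1->15, 0->11), giving [2, 14, 18, 14, 8, 19, 15, 11].

[2, 14, 18, 14, 8, 19, 15, 11]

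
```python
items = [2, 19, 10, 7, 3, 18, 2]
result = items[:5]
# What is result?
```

items has length 7. The slice items[:5] selects indices [0, 1, 2, 3, 4] (0->2, 1->19, 2->10, 3->7, 4->3), giving [2, 19, 10, 7, 3].

[2, 19, 10, 7, 3]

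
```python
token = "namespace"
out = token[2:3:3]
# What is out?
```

token has length 9. The slice token[2:3:3] selects indices [2] (2->'m'), giving 'm'.

'm'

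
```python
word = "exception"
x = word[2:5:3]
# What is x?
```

word has length 9. The slice word[2:5:3] selects indices [2] (2->'c'), giving 'c'.

'c'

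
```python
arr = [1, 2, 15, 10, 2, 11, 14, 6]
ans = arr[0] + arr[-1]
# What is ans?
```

arr has length 8. arr[0] = 1.
arr has length 8. Negative index -1 maps to positive index 8 + (-1) = 7. arr[7] = 6.
Sum: 1 + 6 = 7.

7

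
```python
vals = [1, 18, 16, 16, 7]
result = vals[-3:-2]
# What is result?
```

vals has length 5. The slice vals[-3:-2] selects indices [2] (2->16), giving [16].

[16]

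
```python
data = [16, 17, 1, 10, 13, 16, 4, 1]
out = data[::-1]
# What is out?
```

data has length 8. The slice data[::-1] selects indices [7, 6, 5, 4, 3, 2, 1, 0] (7->1, 6->4, 5->16, 4->13, 3->10, 2->1, 1->17, 0->16), giving [1, 4, 16, 13, 10, 1, 17, 16].

[1, 4, 16, 13, 10, 1, 17, 16]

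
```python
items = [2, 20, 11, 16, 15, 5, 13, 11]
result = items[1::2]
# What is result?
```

items has length 8. The slice items[1::2] selects indices [1, 3, 5, 7] (1->20, 3->16, 5->5, 7->11), giving [20, 16, 5, 11].

[20, 16, 5, 11]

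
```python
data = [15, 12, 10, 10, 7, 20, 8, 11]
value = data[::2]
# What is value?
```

data has length 8. The slice data[::2] selects indices [0, 2, 4, 6] (0->15, 2->10, 4->7, 6->8), giving [15, 10, 7, 8].

[15, 10, 7, 8]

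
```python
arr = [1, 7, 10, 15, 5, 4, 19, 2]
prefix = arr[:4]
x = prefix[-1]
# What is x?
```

arr has length 8. The slice arr[:4] selects indices [0, 1, 2, 3] (0->1, 1->7, 2->10, 3->15), giving [1, 7, 10, 15]. So prefix = [1, 7, 10, 15]. Then prefix[-1] = 15.

15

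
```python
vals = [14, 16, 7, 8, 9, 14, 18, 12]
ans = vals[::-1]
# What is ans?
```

vals has length 8. The slice vals[::-1] selects indices [7, 6, 5, 4, 3, 2, 1, 0] (7->12, 6->18, 5->14, 4->9, 3->8, 2->7, 1->16, 0->14), giving [12, 18, 14, 9, 8, 7, 16, 14].

[12, 18, 14, 9, 8, 7, 16, 14]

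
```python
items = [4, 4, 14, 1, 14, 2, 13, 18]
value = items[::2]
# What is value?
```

items has length 8. The slice items[::2] selects indices [0, 2, 4, 6] (0->4, 2->14, 4->14, 6->13), giving [4, 14, 14, 13].

[4, 14, 14, 13]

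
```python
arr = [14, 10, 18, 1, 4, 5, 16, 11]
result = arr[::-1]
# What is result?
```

arr has length 8. The slice arr[::-1] selects indices [7, 6, 5, 4, 3, 2, 1, 0] (7->11, 6->16, 5->5, 4->4, 3->1, 2->18, 1->10, 0->14), giving [11, 16, 5, 4, 1, 18, 10, 14].

[11, 16, 5, 4, 1, 18, 10, 14]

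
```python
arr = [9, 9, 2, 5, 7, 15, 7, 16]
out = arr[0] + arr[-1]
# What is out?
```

arr has length 8. arr[0] = 9.
arr has length 8. Negative index -1 maps to positive index 8 + (-1) = 7. arr[7] = 16.
Sum: 9 + 16 = 25.

25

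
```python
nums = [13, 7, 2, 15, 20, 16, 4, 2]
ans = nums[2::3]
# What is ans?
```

nums has length 8. The slice nums[2::3] selects indices [2, 5] (2->2, 5->16), giving [2, 16].

[2, 16]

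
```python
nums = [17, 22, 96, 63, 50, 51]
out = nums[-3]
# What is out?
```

nums has length 6. Negative index -3 maps to positive index 6 + (-3) = 3. nums[3] = 63.

63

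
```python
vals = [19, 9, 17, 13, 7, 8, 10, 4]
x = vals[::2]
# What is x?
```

vals has length 8. The slice vals[::2] selects indices [0, 2, 4, 6] (0->19, 2->17, 4->7, 6->10), giving [19, 17, 7, 10].

[19, 17, 7, 10]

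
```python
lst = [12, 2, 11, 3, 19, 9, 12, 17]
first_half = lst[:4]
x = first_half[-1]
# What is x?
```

lst has length 8. The slice lst[:4] selects indices [0, 1, 2, 3] (0->12, 1->2, 2->11, 3->3), giving [12, 2, 11, 3]. So first_half = [12, 2, 11, 3]. Then first_half[-1] = 3.

3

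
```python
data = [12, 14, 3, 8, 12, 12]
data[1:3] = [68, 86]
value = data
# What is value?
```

data starts as [12, 14, 3, 8, 12, 12] (length 6). The slice data[1:3] covers indices [1, 2] with values [14, 3]. Replacing that slice with [68, 86] (same length) produces [12, 68, 86, 8, 12, 12].

[12, 68, 86, 8, 12, 12]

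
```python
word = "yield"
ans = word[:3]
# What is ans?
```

word has length 5. The slice word[:3] selects indices [0, 1, 2] (0->'y', 1->'i', 2->'e'), giving 'yie'.

'yie'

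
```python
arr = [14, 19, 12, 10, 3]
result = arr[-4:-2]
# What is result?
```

arr has length 5. The slice arr[-4:-2] selects indices [1, 2] (1->19, 2->12), giving [19, 12].

[19, 12]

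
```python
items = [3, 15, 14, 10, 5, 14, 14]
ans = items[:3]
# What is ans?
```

items has length 7. The slice items[:3] selects indices [0, 1, 2] (0->3, 1->15, 2->14), giving [3, 15, 14].

[3, 15, 14]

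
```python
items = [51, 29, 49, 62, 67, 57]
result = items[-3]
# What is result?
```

items has length 6. Negative index -3 maps to positive index 6 + (-3) = 3. items[3] = 62.

62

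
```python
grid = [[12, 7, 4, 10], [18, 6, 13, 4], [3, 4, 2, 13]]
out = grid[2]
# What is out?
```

grid has 3 rows. Row 2 is [3, 4, 2, 13].

[3, 4, 2, 13]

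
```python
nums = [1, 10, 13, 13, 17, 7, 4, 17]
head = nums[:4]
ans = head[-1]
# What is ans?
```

nums has length 8. The slice nums[:4] selects indices [0, 1, 2, 3] (0->1, 1->10, 2->13, 3->13), giving [1, 10, 13, 13]. So head = [1, 10, 13, 13]. Then head[-1] = 13.

13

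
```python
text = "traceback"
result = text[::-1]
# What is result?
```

text has length 9. The slice text[::-1] selects indices [8, 7, 6, 5, 4, 3, 2, 1, 0] (8->'k', 7->'c', 6->'a', 5->'b', 4->'e', 3->'c', 2->'a', 1->'r', 0->'t'), giving 'kcabecart'.

'kcabecart'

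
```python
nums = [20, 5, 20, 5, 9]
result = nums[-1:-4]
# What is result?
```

nums has length 5. The slice nums[-1:-4] resolves to an empty index range, so the result is [].

[]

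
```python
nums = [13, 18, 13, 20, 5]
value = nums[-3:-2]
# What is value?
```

nums has length 5. The slice nums[-3:-2] selects indices [2] (2->13), giving [13].

[13]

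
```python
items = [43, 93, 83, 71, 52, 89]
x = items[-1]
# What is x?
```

items has length 6. Negative index -1 maps to positive index 6 + (-1) = 5. items[5] = 89.

89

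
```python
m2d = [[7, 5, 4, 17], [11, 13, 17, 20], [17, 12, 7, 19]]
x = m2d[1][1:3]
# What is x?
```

m2d[1] = [11, 13, 17, 20]. m2d[1] has length 4. The slice m2d[1][1:3] selects indices [1, 2] (1->13, 2->17), giving [13, 17].

[13, 17]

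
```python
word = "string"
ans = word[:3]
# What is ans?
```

word has length 6. The slice word[:3] selects indices [0, 1, 2] (0->'s', 1->'t', 2->'r'), giving 'str'.

'str'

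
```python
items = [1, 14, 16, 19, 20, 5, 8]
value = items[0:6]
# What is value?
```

items has length 7. The slice items[0:6] selects indices [0, 1, 2, 3, 4, 5] (0->1, 1->14, 2->16, 3->19, 4->20, 5->5), giving [1, 14, 16, 19, 20, 5].

[1, 14, 16, 19, 20, 5]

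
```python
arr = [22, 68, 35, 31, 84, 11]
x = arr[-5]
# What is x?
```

arr has length 6. Negative index -5 maps to positive index 6 + (-5) = 1. arr[1] = 68.

68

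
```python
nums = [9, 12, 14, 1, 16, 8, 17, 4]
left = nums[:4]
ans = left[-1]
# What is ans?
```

nums has length 8. The slice nums[:4] selects indices [0, 1, 2, 3] (0->9, 1->12, 2->14, 3->1), giving [9, 12, 14, 1]. So left = [9, 12, 14, 1]. Then left[-1] = 1.

1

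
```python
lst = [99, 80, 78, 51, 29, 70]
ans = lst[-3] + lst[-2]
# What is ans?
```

lst has length 6. Negative index -3 maps to positive index 6 + (-3) = 3. lst[3] = 51.
lst has length 6. Negative index -2 maps to positive index 6 + (-2) = 4. lst[4] = 29.
Sum: 51 + 29 = 80.

80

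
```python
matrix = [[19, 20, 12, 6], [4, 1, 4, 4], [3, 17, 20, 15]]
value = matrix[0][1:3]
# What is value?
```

matrix[0] = [19, 20, 12, 6]. matrix[0] has length 4. The slice matrix[0][1:3] selects indices [1, 2] (1->20, 2->12), giving [20, 12].

[20, 12]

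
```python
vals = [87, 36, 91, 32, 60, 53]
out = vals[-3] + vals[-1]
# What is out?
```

vals has length 6. Negative index -3 maps to positive index 6 + (-3) = 3. vals[3] = 32.
vals has length 6. Negative index -1 maps to positive index 6 + (-1) = 5. vals[5] = 53.
Sum: 32 + 53 = 85.

85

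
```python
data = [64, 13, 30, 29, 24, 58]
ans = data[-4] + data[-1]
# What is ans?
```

data has length 6. Negative index -4 maps to positive index 6 + (-4) = 2. data[2] = 30.
data has length 6. Negative index -1 maps to positive index 6 + (-1) = 5. data[5] = 58.
Sum: 30 + 58 = 88.

88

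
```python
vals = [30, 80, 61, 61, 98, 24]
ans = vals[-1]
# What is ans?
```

vals has length 6. Negative index -1 maps to positive index 6 + (-1) = 5. vals[5] = 24.

24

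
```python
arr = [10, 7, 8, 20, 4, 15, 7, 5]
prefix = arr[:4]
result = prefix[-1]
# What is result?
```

arr has length 8. The slice arr[:4] selects indices [0, 1, 2, 3] (0->10, 1->7, 2->8, 3->20), giving [10, 7, 8, 20]. So prefix = [10, 7, 8, 20]. Then prefix[-1] = 20.

20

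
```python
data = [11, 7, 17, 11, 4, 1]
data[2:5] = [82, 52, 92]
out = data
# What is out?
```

data starts as [11, 7, 17, 11, 4, 1] (length 6). The slice data[2:5] covers indices [2, 3, 4] with values [17, 11, 4]. Replacing that slice with [82, 52, 92] (same length) produces [11, 7, 82, 52, 92, 1].

[11, 7, 82, 52, 92, 1]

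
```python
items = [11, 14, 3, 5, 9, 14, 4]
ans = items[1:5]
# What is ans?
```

items has length 7. The slice items[1:5] selects indices [1, 2, 3, 4] (1->14, 2->3, 3->5, 4->9), giving [14, 3, 5, 9].

[14, 3, 5, 9]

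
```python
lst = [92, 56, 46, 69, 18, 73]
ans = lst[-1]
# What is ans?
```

lst has length 6. Negative index -1 maps to positive index 6 + (-1) = 5. lst[5] = 73.

73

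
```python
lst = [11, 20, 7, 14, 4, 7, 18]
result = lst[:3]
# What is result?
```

lst has length 7. The slice lst[:3] selects indices [0, 1, 2] (0->11, 1->20, 2->7), giving [11, 20, 7].

[11, 20, 7]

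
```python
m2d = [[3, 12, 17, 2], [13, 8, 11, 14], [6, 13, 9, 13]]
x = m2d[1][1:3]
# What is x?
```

m2d[1] = [13, 8, 11, 14]. m2d[1] has length 4. The slice m2d[1][1:3] selects indices [1, 2] (1->8, 2->11), giving [8, 11].

[8, 11]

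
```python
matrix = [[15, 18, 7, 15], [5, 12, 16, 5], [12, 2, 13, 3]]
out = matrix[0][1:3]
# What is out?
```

matrix[0] = [15, 18, 7, 15]. matrix[0] has length 4. The slice matrix[0][1:3] selects indices [1, 2] (1->18, 2->7), giving [18, 7].

[18, 7]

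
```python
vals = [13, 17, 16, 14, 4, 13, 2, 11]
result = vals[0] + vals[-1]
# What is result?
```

vals has length 8. vals[0] = 13.
vals has length 8. Negative index -1 maps to positive index 8 + (-1) = 7. vals[7] = 11.
Sum: 13 + 11 = 24.

24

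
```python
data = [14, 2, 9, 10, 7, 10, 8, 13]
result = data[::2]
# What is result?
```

data has length 8. The slice data[::2] selects indices [0, 2, 4, 6] (0->14, 2->9, 4->7, 6->8), giving [14, 9, 7, 8].

[14, 9, 7, 8]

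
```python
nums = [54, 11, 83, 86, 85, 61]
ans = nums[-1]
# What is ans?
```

nums has length 6. Negative index -1 maps to positive index 6 + (-1) = 5. nums[5] = 61.

61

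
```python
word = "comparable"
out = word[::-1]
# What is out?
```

word has length 10. The slice word[::-1] selects indices [9, 8, 7, 6, 5, 4, 3, 2, 1, 0] (9->'e', 8->'l', 7->'b', 6->'a', 5->'r', 4->'a', 3->'p', 2->'m', 1->'o', 0->'c'), giving 'elbarapmoc'.

'elbarapmoc'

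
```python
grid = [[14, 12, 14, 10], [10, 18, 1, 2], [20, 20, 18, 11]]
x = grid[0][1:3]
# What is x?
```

grid[0] = [14, 12, 14, 10]. grid[0] has length 4. The slice grid[0][1:3] selects indices [1, 2] (1->12, 2->14), giving [12, 14].

[12, 14]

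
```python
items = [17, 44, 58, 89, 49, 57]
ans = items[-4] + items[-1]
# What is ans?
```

items has length 6. Negative index -4 maps to positive index 6 + (-4) = 2. items[2] = 58.
items has length 6. Negative index -1 maps to positive index 6 + (-1) = 5. items[5] = 57.
Sum: 58 + 57 = 115.

115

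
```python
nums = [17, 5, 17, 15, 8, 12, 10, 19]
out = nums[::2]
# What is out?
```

nums has length 8. The slice nums[::2] selects indices [0, 2, 4, 6] (0->17, 2->17, 4->8, 6->10), giving [17, 17, 8, 10].

[17, 17, 8, 10]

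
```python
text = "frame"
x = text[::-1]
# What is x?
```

text has length 5. The slice text[::-1] selects indices [4, 3, 2, 1, 0] (4->'e', 3->'m', 2->'a', 1->'r', 0->'f'), giving 'emarf'.

'emarf'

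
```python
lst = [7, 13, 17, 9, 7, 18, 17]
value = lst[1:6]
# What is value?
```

lst has length 7. The slice lst[1:6] selects indices [1, 2, 3, 4, 5] (1->13, 2->17, 3->9, 4->7, 5->18), giving [13, 17, 9, 7, 18].

[13, 17, 9, 7, 18]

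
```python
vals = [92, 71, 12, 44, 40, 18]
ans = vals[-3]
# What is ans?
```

vals has length 6. Negative index -3 maps to positive index 6 + (-3) = 3. vals[3] = 44.

44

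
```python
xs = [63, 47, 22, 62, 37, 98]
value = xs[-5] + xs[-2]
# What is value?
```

xs has length 6. Negative index -5 maps to positive index 6 + (-5) = 1. xs[1] = 47.
xs has length 6. Negative index -2 maps to positive index 6 + (-2) = 4. xs[4] = 37.
Sum: 47 + 37 = 84.

84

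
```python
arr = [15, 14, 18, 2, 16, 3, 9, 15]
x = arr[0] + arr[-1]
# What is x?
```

arr has length 8. arr[0] = 15.
arr has length 8. Negative index -1 maps to positive index 8 + (-1) = 7. arr[7] = 15.
Sum: 15 + 15 = 30.

30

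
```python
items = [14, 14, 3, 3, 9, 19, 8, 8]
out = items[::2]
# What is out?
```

items has length 8. The slice items[::2] selects indices [0, 2, 4, 6] (0->14, 2->3, 4->9, 6->8), giving [14, 3, 9, 8].

[14, 3, 9, 8]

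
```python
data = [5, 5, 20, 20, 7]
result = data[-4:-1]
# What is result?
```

data has length 5. The slice data[-4:-1] selects indices [1, 2, 3] (1->5, 2->20, 3->20), giving [5, 20, 20].

[5, 20, 20]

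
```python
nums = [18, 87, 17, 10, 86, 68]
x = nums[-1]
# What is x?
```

nums has length 6. Negative index -1 maps to positive index 6 + (-1) = 5. nums[5] = 68.

68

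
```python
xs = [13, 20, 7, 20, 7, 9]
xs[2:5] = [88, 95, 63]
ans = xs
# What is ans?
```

xs starts as [13, 20, 7, 20, 7, 9] (length 6). The slice xs[2:5] covers indices [2, 3, 4] with values [7, 20, 7]. Replacing that slice with [88, 95, 63] (same length) produces [13, 20, 88, 95, 63, 9].

[13, 20, 88, 95, 63, 9]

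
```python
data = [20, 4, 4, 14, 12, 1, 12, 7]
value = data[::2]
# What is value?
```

data has length 8. The slice data[::2] selects indices [0, 2, 4, 6] (0->20, 2->4, 4->12, 6->12), giving [20, 4, 12, 12].

[20, 4, 12, 12]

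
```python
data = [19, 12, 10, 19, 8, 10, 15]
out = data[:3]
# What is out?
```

data has length 7. The slice data[:3] selects indices [0, 1, 2] (0->19, 1->12, 2->10), giving [19, 12, 10].

[19, 12, 10]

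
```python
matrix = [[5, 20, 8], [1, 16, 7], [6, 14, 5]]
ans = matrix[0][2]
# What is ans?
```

matrix[0] = [5, 20, 8]. Taking column 2 of that row yields 8.

8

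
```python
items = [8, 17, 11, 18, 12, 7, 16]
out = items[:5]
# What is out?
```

items has length 7. The slice items[:5] selects indices [0, 1, 2, 3, 4] (0->8, 1->17, 2->11, 3->18, 4->12), giving [8, 17, 11, 18, 12].

[8, 17, 11, 18, 12]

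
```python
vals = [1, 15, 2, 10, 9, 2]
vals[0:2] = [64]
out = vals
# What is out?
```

vals starts as [1, 15, 2, 10, 9, 2] (length 6). The slice vals[0:2] covers indices [0, 1] with values [1, 15]. Replacing that slice with [64] (different length) produces [64, 2, 10, 9, 2].

[64, 2, 10, 9, 2]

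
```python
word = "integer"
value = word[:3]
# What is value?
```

word has length 7. The slice word[:3] selects indices [0, 1, 2] (0->'i', 1->'n', 2->'t'), giving 'int'.

'int'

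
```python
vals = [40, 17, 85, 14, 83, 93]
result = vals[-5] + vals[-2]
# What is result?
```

vals has length 6. Negative index -5 maps to positive index 6 + (-5) = 1. vals[1] = 17.
vals has length 6. Negative index -2 maps to positive index 6 + (-2) = 4. vals[4] = 83.
Sum: 17 + 83 = 100.

100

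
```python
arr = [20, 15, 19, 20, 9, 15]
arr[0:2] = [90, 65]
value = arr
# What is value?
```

arr starts as [20, 15, 19, 20, 9, 15] (length 6). The slice arr[0:2] covers indices [0, 1] with values [20, 15]. Replacing that slice with [90, 65] (same length) produces [90, 65, 19, 20, 9, 15].

[90, 65, 19, 20, 9, 15]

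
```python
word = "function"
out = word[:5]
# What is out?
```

word has length 8. The slice word[:5] selects indices [0, 1, 2, 3, 4] (0->'f', 1->'u', 2->'n', 3->'c', 4->'t'), giving 'funct'.

'funct'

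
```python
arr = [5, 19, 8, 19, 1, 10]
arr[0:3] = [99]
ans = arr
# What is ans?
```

arr starts as [5, 19, 8, 19, 1, 10] (length 6). The slice arr[0:3] covers indices [0, 1, 2] with values [5, 19, 8]. Replacing that slice with [99] (different length) produces [99, 19, 1, 10].

[99, 19, 1, 10]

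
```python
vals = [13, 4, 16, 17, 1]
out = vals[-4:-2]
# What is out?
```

vals has length 5. The slice vals[-4:-2] selects indices [1, 2] (1->4, 2->16), giving [4, 16].

[4, 16]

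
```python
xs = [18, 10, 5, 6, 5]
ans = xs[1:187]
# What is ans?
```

xs has length 5. The slice xs[1:187] selects indices [1, 2, 3, 4] (1->10, 2->5, 3->6, 4->5), giving [10, 5, 6, 5].

[10, 5, 6, 5]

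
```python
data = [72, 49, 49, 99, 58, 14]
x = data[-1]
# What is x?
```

data has length 6. Negative index -1 maps to positive index 6 + (-1) = 5. data[5] = 14.

14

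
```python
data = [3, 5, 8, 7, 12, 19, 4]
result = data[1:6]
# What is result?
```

data has length 7. The slice data[1:6] selects indices [1, 2, 3, 4, 5] (1->5, 2->8, 3->7, 4->12, 5->19), giving [5, 8, 7, 12, 19].

[5, 8, 7, 12, 19]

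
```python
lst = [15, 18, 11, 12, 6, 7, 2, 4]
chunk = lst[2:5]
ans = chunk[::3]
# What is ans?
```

lst has length 8. The slice lst[2:5] selects indices [2, 3, 4] (2->11, 3->12, 4->6), giving [11, 12, 6]. So chunk = [11, 12, 6]. chunk has length 3. The slice chunk[::3] selects indices [0] (0->11), giving [11].

[11]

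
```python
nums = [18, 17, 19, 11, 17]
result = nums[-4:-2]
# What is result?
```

nums has length 5. The slice nums[-4:-2] selects indices [1, 2] (1->17, 2->19), giving [17, 19].

[17, 19]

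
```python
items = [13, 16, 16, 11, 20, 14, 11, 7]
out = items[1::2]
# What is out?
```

items has length 8. The slice items[1::2] selects indices [1, 3, 5, 7] (1->16, 3->11, 5->14, 7->7), giving [16, 11, 14, 7].

[16, 11, 14, 7]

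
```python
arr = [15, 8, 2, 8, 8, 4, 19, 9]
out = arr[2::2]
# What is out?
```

arr has length 8. The slice arr[2::2] selects indices [2, 4, 6] (2->2, 4->8, 6->19), giving [2, 8, 19].

[2, 8, 19]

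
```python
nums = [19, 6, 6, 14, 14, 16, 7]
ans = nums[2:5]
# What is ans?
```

nums has length 7. The slice nums[2:5] selects indices [2, 3, 4] (2->6, 3->14, 4->14), giving [6, 14, 14].

[6, 14, 14]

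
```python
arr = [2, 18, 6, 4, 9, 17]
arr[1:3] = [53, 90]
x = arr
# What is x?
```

arr starts as [2, 18, 6, 4, 9, 17] (length 6). The slice arr[1:3] covers indices [1, 2] with values [18, 6]. Replacing that slice with [53, 90] (same length) produces [2, 53, 90, 4, 9, 17].

[2, 53, 90, 4, 9, 17]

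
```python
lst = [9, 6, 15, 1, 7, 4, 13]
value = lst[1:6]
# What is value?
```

lst has length 7. The slice lst[1:6] selects indices [1, 2, 3, 4, 5] (1->6, 2->15, 3->1, 4->7, 5->4), giving [6, 15, 1, 7, 4].

[6, 15, 1, 7, 4]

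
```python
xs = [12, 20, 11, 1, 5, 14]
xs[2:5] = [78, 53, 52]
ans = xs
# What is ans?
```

xs starts as [12, 20, 11, 1, 5, 14] (length 6). The slice xs[2:5] covers indices [2, 3, 4] with values [11, 1, 5]. Replacing that slice with [78, 53, 52] (same length) produces [12, 20, 78, 53, 52, 14].

[12, 20, 78, 53, 52, 14]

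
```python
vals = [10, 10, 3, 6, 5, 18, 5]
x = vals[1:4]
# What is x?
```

vals has length 7. The slice vals[1:4] selects indices [1, 2, 3] (1->10, 2->3, 3->6), giving [10, 3, 6].

[10, 3, 6]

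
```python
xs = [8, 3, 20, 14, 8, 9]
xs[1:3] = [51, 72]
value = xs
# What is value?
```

xs starts as [8, 3, 20, 14, 8, 9] (length 6). The slice xs[1:3] covers indices [1, 2] with values [3, 20]. Replacing that slice with [51, 72] (same length) produces [8, 51, 72, 14, 8, 9].

[8, 51, 72, 14, 8, 9]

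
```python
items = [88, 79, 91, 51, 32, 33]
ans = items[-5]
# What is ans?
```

items has length 6. Negative index -5 maps to positive index 6 + (-5) = 1. items[1] = 79.

79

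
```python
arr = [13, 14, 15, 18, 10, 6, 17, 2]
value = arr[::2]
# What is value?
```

arr has length 8. The slice arr[::2] selects indices [0, 2, 4, 6] (0->13, 2->15, 4->10, 6->17), giving [13, 15, 10, 17].

[13, 15, 10, 17]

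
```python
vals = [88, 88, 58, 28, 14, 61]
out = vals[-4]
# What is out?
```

vals has length 6. Negative index -4 maps to positive index 6 + (-4) = 2. vals[2] = 58.

58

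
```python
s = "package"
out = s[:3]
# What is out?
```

s has length 7. The slice s[:3] selects indices [0, 1, 2] (0->'p', 1->'a', 2->'c'), giving 'pac'.

'pac'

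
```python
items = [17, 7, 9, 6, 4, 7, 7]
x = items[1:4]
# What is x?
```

items has length 7. The slice items[1:4] selects indices [1, 2, 3] (1->7, 2->9, 3->6), giving [7, 9, 6].

[7, 9, 6]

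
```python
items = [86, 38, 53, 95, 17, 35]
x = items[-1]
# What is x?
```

items has length 6. Negative index -1 maps to positive index 6 + (-1) = 5. items[5] = 35.

35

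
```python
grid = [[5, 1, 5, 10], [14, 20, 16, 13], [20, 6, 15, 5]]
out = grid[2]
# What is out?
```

grid has 3 rows. Row 2 is [20, 6, 15, 5].

[20, 6, 15, 5]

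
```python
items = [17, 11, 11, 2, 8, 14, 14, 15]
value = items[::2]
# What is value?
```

items has length 8. The slice items[::2] selects indices [0, 2, 4, 6] (0->17, 2->11, 4->8, 6->14), giving [17, 11, 8, 14].

[17, 11, 8, 14]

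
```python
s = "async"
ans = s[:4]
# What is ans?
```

s has length 5. The slice s[:4] selects indices [0, 1, 2, 3] (0->'a', 1->'s', 2->'y', 3->'n'), giving 'asyn'.

'asyn'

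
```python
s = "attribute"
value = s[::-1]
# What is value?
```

s has length 9. The slice s[::-1] selects indices [8, 7, 6, 5, 4, 3, 2, 1, 0] (8->'e', 7->'t', 6->'u', 5->'b', 4->'i', 3->'r', 2->'t', 1->'t', 0->'a'), giving 'etubirtta'.

'etubirtta'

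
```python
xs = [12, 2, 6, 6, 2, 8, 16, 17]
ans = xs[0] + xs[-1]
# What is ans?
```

xs has length 8. xs[0] = 12.
xs has length 8. Negative index -1 maps to positive index 8 + (-1) = 7. xs[7] = 17.
Sum: 12 + 17 = 29.

29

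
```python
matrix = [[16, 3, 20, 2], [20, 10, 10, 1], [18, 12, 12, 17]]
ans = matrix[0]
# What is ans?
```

matrix has 3 rows. Row 0 is [16, 3, 20, 2].

[16, 3, 20, 2]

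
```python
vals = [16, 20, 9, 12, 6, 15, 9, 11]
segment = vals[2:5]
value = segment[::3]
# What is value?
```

vals has length 8. The slice vals[2:5] selects indices [2, 3, 4] (2->9, 3->12, 4->6), giving [9, 12, 6]. So segment = [9, 12, 6]. segment has length 3. The slice segment[::3] selects indices [0] (0->9), giving [9].

[9]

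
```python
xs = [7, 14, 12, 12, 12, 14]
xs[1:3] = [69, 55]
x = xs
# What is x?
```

xs starts as [7, 14, 12, 12, 12, 14] (length 6). The slice xs[1:3] covers indices [1, 2] with values [14, 12]. Replacing that slice with [69, 55] (same length) produces [7, 69, 55, 12, 12, 14].

[7, 69, 55, 12, 12, 14]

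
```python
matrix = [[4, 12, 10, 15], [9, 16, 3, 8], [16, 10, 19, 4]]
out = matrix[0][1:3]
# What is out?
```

matrix[0] = [4, 12, 10, 15]. matrix[0] has length 4. The slice matrix[0][1:3] selects indices [1, 2] (1->12, 2->10), giving [12, 10].

[12, 10]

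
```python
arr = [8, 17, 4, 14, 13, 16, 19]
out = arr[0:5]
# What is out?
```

arr has length 7. The slice arr[0:5] selects indices [0, 1, 2, 3, 4] (0->8, 1->17, 2->4, 3->14, 4->13), giving [8, 17, 4, 14, 13].

[8, 17, 4, 14, 13]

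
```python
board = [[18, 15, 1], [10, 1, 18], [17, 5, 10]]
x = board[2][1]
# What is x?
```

board[2] = [17, 5, 10]. Taking column 1 of that row yields 5.

5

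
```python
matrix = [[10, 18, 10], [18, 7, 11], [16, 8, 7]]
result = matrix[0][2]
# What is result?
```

matrix[0] = [10, 18, 10]. Taking column 2 of that row yields 10.

10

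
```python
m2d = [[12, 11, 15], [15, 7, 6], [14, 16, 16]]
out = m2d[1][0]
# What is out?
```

m2d[1] = [15, 7, 6]. Taking column 0 of that row yields 15.

15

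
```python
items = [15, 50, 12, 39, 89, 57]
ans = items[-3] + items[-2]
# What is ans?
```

items has length 6. Negative index -3 maps to positive index 6 + (-3) = 3. items[3] = 39.
items has length 6. Negative index -2 maps to positive index 6 + (-2) = 4. items[4] = 89.
Sum: 39 + 89 = 128.

128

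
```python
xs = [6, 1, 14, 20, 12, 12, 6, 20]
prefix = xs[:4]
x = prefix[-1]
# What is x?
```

xs has length 8. The slice xs[:4] selects indices [0, 1, 2, 3] (0->6, 1->1, 2->14, 3->20), giving [6, 1, 14, 20]. So prefix = [6, 1, 14, 20]. Then prefix[-1] = 20.

20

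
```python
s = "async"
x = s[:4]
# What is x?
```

s has length 5. The slice s[:4] selects indices [0, 1, 2, 3] (0->'a', 1->'s', 2->'y', 3->'n'), giving 'asyn'.

'asyn'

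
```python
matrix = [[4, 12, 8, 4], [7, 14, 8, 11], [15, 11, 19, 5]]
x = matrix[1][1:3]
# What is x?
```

matrix[1] = [7, 14, 8, 11]. matrix[1] has length 4. The slice matrix[1][1:3] selects indices [1, 2] (1->14, 2->8), giving [14, 8].

[14, 8]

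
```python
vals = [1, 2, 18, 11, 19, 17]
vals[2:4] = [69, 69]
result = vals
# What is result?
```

vals starts as [1, 2, 18, 11, 19, 17] (length 6). The slice vals[2:4] covers indices [2, 3] with values [18, 11]. Replacing that slice with [69, 69] (same length) produces [1, 2, 69, 69, 19, 17].

[1, 2, 69, 69, 19, 17]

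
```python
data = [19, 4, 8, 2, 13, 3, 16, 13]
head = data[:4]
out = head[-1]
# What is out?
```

data has length 8. The slice data[:4] selects indices [0, 1, 2, 3] (0->19, 1->4, 2->8, 3->2), giving [19, 4, 8, 2]. So head = [19, 4, 8, 2]. Then head[-1] = 2.

2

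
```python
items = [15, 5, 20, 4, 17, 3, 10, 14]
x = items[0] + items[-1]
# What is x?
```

items has length 8. items[0] = 15.
items has length 8. Negative index -1 maps to positive index 8 + (-1) = 7. items[7] = 14.
Sum: 15 + 14 = 29.

29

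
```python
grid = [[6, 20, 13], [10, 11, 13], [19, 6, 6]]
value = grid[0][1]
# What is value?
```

grid[0] = [6, 20, 13]. Taking column 1 of that row yields 20.

20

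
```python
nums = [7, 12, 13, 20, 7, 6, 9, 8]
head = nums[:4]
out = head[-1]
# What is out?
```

nums has length 8. The slice nums[:4] selects indices [0, 1, 2, 3] (0->7, 1->12, 2->13, 3->20), giving [7, 12, 13, 20]. So head = [7, 12, 13, 20]. Then head[-1] = 20.

20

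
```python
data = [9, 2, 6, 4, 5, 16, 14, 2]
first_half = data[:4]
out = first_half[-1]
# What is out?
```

data has length 8. The slice data[:4] selects indices [0, 1, 2, 3] (0->9, 1->2, 2->6, 3->4), giving [9, 2, 6, 4]. So first_half = [9, 2, 6, 4]. Then first_half[-1] = 4.

4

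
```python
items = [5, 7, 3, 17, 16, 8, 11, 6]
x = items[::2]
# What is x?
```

items has length 8. The slice items[::2] selects indices [0, 2, 4, 6] (0->5, 2->3, 4->16, 6->11), giving [5, 3, 16, 11].

[5, 3, 16, 11]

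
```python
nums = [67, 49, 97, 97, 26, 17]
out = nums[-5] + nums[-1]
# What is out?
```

nums has length 6. Negative index -5 maps to positive index 6 + (-5) = 1. nums[1] = 49.
nums has length 6. Negative index -1 maps to positive index 6 + (-1) = 5. nums[5] = 17.
Sum: 49 + 17 = 66.

66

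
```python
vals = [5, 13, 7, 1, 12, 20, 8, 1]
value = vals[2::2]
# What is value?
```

vals has length 8. The slice vals[2::2] selects indices [2, 4, 6] (2->7, 4->12, 6->8), giving [7, 12, 8].

[7, 12, 8]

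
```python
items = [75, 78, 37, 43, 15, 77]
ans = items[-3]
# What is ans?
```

items has length 6. Negative index -3 maps to positive index 6 + (-3) = 3. items[3] = 43.

43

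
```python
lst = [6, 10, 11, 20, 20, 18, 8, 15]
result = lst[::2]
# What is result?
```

lst has length 8. The slice lst[::2] selects indices [0, 2, 4, 6] (0->6, 2->11, 4->20, 6->8), giving [6, 11, 20, 8].

[6, 11, 20, 8]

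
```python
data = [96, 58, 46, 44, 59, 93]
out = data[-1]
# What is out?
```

data has length 6. Negative index -1 maps to positive index 6 + (-1) = 5. data[5] = 93.

93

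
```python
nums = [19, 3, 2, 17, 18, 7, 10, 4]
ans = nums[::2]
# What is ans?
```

nums has length 8. The slice nums[::2] selects indices [0, 2, 4, 6] (0->19, 2->2, 4->18, 6->10), giving [19, 2, 18, 10].

[19, 2, 18, 10]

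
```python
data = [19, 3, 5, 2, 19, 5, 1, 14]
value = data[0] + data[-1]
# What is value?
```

data has length 8. data[0] = 19.
data has length 8. Negative index -1 maps to positive index 8 + (-1) = 7. data[7] = 14.
Sum: 19 + 14 = 33.

33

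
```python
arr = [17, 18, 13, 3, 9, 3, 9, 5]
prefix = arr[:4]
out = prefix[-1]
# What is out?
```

arr has length 8. The slice arr[:4] selects indices [0, 1, 2, 3] (0->17, 1->18, 2->13, 3->3), giving [17, 18, 13, 3]. So prefix = [17, 18, 13, 3]. Then prefix[-1] = 3.

3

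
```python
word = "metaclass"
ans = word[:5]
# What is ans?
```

word has length 9. The slice word[:5] selects indices [0, 1, 2, 3, 4] (0->'m', 1->'e', 2->'t', 3->'a', 4->'c'), giving 'metac'.

'metac'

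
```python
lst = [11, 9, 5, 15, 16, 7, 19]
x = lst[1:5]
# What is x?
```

lst has length 7. The slice lst[1:5] selects indices [1, 2, 3, 4] (1->9, 2->5, 3->15, 4->16), giving [9, 5, 15, 16].

[9, 5, 15, 16]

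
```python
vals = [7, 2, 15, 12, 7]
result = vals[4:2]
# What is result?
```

vals has length 5. The slice vals[4:2] resolves to an empty index range, so the result is [].

[]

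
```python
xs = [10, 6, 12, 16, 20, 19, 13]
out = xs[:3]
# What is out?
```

xs has length 7. The slice xs[:3] selects indices [0, 1, 2] (0->10, 1->6, 2->12), giving [10, 6, 12].

[10, 6, 12]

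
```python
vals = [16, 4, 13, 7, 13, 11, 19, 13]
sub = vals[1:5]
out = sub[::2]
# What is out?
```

vals has length 8. The slice vals[1:5] selects indices [1, 2, 3, 4] (1->4, 2->13, 3->7, 4->13), giving [4, 13, 7, 13]. So sub = [4, 13, 7, 13]. sub has length 4. The slice sub[::2] selects indices [0, 2] (0->4, 2->7), giving [4, 7].

[4, 7]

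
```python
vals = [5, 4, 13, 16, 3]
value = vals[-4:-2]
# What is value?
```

vals has length 5. The slice vals[-4:-2] selects indices [1, 2] (1->4, 2->13), giving [4, 13].

[4, 13]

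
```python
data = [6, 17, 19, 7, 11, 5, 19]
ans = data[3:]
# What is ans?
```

data has length 7. The slice data[3:] selects indices [3, 4, 5, 6] (3->7, 4->11, 5->5, 6->19), giving [7, 11, 5, 19].

[7, 11, 5, 19]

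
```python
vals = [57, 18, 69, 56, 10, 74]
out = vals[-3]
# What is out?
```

vals has length 6. Negative index -3 maps to positive index 6 + (-3) = 3. vals[3] = 56.

56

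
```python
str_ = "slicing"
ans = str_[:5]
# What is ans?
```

str_ has length 7. The slice str_[:5] selects indices [0, 1, 2, 3, 4] (0->'s', 1->'l', 2->'i', 3->'c', 4->'i'), giving 'slici'.

'slici'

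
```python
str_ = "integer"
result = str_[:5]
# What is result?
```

str_ has length 7. The slice str_[:5] selects indices [0, 1, 2, 3, 4] (0->'i', 1->'n', 2->'t', 3->'e', 4->'g'), giving 'integ'.

'integ'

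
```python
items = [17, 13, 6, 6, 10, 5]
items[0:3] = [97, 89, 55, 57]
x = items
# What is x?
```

items starts as [17, 13, 6, 6, 10, 5] (length 6). The slice items[0:3] covers indices [0, 1, 2] with values [17, 13, 6]. Replacing that slice with [97, 89, 55, 57] (different length) produces [97, 89, 55, 57, 6, 10, 5].

[97, 89, 55, 57, 6, 10, 5]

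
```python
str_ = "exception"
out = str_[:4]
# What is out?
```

str_ has length 9. The slice str_[:4] selects indices [0, 1, 2, 3] (0->'e', 1->'x', 2->'c', 3->'e'), giving 'exce'.

'exce'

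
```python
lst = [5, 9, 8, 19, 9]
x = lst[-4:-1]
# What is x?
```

lst has length 5. The slice lst[-4:-1] selects indices [1, 2, 3] (1->9, 2->8, 3->19), giving [9, 8, 19].

[9, 8, 19]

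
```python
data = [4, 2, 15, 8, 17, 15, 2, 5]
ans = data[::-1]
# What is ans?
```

data has length 8. The slice data[::-1] selects indices [7, 6, 5, 4, 3, 2, 1, 0] (7->5, 6->2, 5->15, 4->17, 3->8, 2->15, 1->2, 0->4), giving [5, 2, 15, 17, 8, 15, 2, 4].

[5, 2, 15, 17, 8, 15, 2, 4]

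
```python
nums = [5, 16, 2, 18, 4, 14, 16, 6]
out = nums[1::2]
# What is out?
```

nums has length 8. The slice nums[1::2] selects indices [1, 3, 5, 7] (1->16, 3->18, 5->14, 7->6), giving [16, 18, 14, 6].

[16, 18, 14, 6]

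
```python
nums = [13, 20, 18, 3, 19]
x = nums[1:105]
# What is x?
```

nums has length 5. The slice nums[1:105] selects indices [1, 2, 3, 4] (1->20, 2->18, 3->3, 4->19), giving [20, 18, 3, 19].

[20, 18, 3, 19]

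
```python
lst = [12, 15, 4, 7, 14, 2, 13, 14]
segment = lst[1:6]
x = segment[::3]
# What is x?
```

lst has length 8. The slice lst[1:6] selects indices [1, 2, 3, 4, 5] (1->15, 2->4, 3->7, 4->14, 5->2), giving [15, 4, 7, 14, 2]. So segment = [15, 4, 7, 14, 2]. segment has length 5. The slice segment[::3] selects indices [0, 3] (0->15, 3->14), giving [15, 14].

[15, 14]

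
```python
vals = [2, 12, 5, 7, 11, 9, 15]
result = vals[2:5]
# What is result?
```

vals has length 7. The slice vals[2:5] selects indices [2, 3, 4] (2->5, 3->7, 4->11), giving [5, 7, 11].

[5, 7, 11]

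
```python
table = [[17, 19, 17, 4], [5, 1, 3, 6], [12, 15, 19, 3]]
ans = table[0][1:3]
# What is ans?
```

table[0] = [17, 19, 17, 4]. table[0] has length 4. The slice table[0][1:3] selects indices [1, 2] (1->19, 2->17), giving [19, 17].

[19, 17]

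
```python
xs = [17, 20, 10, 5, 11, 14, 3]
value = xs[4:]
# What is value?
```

xs has length 7. The slice xs[4:] selects indices [4, 5, 6] (4->11, 5->14, 6->3), giving [11, 14, 3].

[11, 14, 3]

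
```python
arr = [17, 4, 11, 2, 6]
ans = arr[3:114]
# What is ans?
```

arr has length 5. The slice arr[3:114] selects indices [3, 4] (3->2, 4->6), giving [2, 6].

[2, 6]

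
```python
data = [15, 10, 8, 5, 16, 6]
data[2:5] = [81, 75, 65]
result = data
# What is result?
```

data starts as [15, 10, 8, 5, 16, 6] (length 6). The slice data[2:5] covers indices [2, 3, 4] with values [8, 5, 16]. Replacing that slice with [81, 75, 65] (same length) produces [15, 10, 81, 75, 65, 6].

[15, 10, 81, 75, 65, 6]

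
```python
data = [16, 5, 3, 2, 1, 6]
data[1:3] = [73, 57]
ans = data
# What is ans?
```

data starts as [16, 5, 3, 2, 1, 6] (length 6). The slice data[1:3] covers indices [1, 2] with values [5, 3]. Replacing that slice with [73, 57] (same length) produces [16, 73, 57, 2, 1, 6].

[16, 73, 57, 2, 1, 6]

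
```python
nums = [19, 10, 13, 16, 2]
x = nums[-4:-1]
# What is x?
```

nums has length 5. The slice nums[-4:-1] selects indices [1, 2, 3] (1->10, 2->13, 3->16), giving [10, 13, 16].

[10, 13, 16]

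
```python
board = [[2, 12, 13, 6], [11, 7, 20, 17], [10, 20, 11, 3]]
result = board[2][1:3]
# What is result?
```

board[2] = [10, 20, 11, 3]. board[2] has length 4. The slice board[2][1:3] selects indices [1, 2] (1->20, 2->11), giving [20, 11].

[20, 11]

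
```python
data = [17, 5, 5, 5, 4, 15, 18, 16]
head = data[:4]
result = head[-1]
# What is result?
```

data has length 8. The slice data[:4] selects indices [0, 1, 2, 3] (0->17, 1->5, 2->5, 3->5), giving [17, 5, 5, 5]. So head = [17, 5, 5, 5]. Then head[-1] = 5.

5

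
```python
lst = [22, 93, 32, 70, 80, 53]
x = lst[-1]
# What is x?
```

lst has length 6. Negative index -1 maps to positive index 6 + (-1) = 5. lst[5] = 53.

53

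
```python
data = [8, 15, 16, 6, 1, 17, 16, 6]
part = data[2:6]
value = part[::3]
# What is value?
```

data has length 8. The slice data[2:6] selects indices [2, 3, 4, 5] (2->16, 3->6, 4->1, 5->17), giving [16, 6, 1, 17]. So part = [16, 6, 1, 17]. part has length 4. The slice part[::3] selects indices [0, 3] (0->16, 3->17), giving [16, 17].

[16, 17]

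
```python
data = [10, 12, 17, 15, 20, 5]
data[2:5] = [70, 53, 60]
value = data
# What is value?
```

data starts as [10, 12, 17, 15, 20, 5] (length 6). The slice data[2:5] covers indices [2, 3, 4] with values [17, 15, 20]. Replacing that slice with [70, 53, 60] (same length) produces [10, 12, 70, 53, 60, 5].

[10, 12, 70, 53, 60, 5]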